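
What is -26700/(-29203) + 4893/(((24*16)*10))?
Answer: 81806093/37379840 ≈ 2.1885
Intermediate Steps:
-26700/(-29203) + 4893/(((24*16)*10)) = -26700*(-1/29203) + 4893/((384*10)) = 26700/29203 + 4893/3840 = 26700/29203 + 4893*(1/3840) = 26700/29203 + 1631/1280 = 81806093/37379840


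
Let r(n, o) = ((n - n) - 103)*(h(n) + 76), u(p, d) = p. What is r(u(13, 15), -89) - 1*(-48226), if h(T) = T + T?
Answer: 37720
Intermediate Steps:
h(T) = 2*T
r(n, o) = -7828 - 206*n (r(n, o) = ((n - n) - 103)*(2*n + 76) = (0 - 103)*(76 + 2*n) = -103*(76 + 2*n) = -7828 - 206*n)
r(u(13, 15), -89) - 1*(-48226) = (-7828 - 206*13) - 1*(-48226) = (-7828 - 2678) + 48226 = -10506 + 48226 = 37720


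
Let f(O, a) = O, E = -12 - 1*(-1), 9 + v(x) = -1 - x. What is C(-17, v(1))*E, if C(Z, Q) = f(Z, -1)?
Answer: 187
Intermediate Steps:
v(x) = -10 - x (v(x) = -9 + (-1 - x) = -10 - x)
E = -11 (E = -12 + 1 = -11)
C(Z, Q) = Z
C(-17, v(1))*E = -17*(-11) = 187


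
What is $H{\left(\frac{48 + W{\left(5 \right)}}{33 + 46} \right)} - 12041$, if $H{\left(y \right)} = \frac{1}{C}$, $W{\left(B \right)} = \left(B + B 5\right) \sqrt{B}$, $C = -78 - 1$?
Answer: $- \frac{951240}{79} \approx -12041.0$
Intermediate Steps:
$C = -79$
$W{\left(B \right)} = 6 B^{\frac{3}{2}}$ ($W{\left(B \right)} = \left(B + 5 B\right) \sqrt{B} = 6 B \sqrt{B} = 6 B^{\frac{3}{2}}$)
$H{\left(y \right)} = - \frac{1}{79}$ ($H{\left(y \right)} = \frac{1}{-79} = - \frac{1}{79}$)
$H{\left(\frac{48 + W{\left(5 \right)}}{33 + 46} \right)} - 12041 = - \frac{1}{79} - 12041 = - \frac{951240}{79}$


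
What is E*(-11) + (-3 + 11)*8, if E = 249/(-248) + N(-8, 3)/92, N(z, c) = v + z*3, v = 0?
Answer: 444421/5704 ≈ 77.914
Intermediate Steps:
N(z, c) = 3*z (N(z, c) = 0 + z*3 = 0 + 3*z = 3*z)
E = -7215/5704 (E = 249/(-248) + (3*(-8))/92 = 249*(-1/248) - 24*1/92 = -249/248 - 6/23 = -7215/5704 ≈ -1.2649)
E*(-11) + (-3 + 11)*8 = -7215/5704*(-11) + (-3 + 11)*8 = 79365/5704 + 8*8 = 79365/5704 + 64 = 444421/5704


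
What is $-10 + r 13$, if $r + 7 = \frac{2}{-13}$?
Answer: $-103$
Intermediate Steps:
$r = - \frac{93}{13}$ ($r = -7 + \frac{2}{-13} = -7 + 2 \left(- \frac{1}{13}\right) = -7 - \frac{2}{13} = - \frac{93}{13} \approx -7.1538$)
$-10 + r 13 = -10 - 93 = -103$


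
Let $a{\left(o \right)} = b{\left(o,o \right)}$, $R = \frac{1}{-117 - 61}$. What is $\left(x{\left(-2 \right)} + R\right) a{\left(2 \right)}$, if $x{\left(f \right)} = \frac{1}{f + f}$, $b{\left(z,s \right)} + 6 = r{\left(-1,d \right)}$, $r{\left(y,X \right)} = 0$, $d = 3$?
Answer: $\frac{273}{178} \approx 1.5337$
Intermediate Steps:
$R = - \frac{1}{178}$ ($R = \frac{1}{-178} = - \frac{1}{178} \approx -0.005618$)
$b{\left(z,s \right)} = -6$ ($b{\left(z,s \right)} = -6 + 0 = -6$)
$a{\left(o \right)} = -6$
$x{\left(f \right)} = \frac{1}{2 f}$
$\left(x{\left(-2 \right)} + R\right) a{\left(2 \right)} = \left(\frac{1}{2 \left(-2\right)} - \frac{1}{178}\right) \left(-6\right) = \left(\frac{1}{2} \left(- \frac{1}{2}\right) - \frac{1}{178}\right) \left(-6\right) = \left(- \frac{1}{4} - \frac{1}{178}\right) \left(-6\right) = \left(- \frac{91}{356}\right) \left(-6\right) = \frac{273}{178}$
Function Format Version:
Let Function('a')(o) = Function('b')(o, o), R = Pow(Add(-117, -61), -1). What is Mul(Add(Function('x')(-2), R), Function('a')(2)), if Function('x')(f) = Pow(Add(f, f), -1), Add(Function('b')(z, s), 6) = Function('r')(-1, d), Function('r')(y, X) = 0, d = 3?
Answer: Rational(273, 178) ≈ 1.5337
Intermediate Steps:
R = Rational(-1, 178) (R = Pow(-178, -1) = Rational(-1, 178) ≈ -0.0056180)
Function('b')(z, s) = -6 (Function('b')(z, s) = Add(-6, 0) = -6)
Function('a')(o) = -6
Function('x')(f) = Mul(Rational(1, 2), Pow(f, -1)) (Function('x')(f) = Pow(Mul(2, f), -1) = Mul(Rational(1, 2), Pow(f, -1)))
Mul(Add(Function('x')(-2), R), Function('a')(2)) = Mul(Add(Mul(Rational(1, 2), Pow(-2, -1)), Rational(-1, 178)), -6) = Mul(Add(Mul(Rational(1, 2), Rational(-1, 2)), Rational(-1, 178)), -6) = Mul(Add(Rational(-1, 4), Rational(-1, 178)), -6) = Mul(Rational(-91, 356), -6) = Rational(273, 178)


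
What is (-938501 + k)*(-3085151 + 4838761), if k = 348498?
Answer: -1034635160830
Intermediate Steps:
(-938501 + k)*(-3085151 + 4838761) = (-938501 + 348498)*(-3085151 + 4838761) = -590003*1753610 = -1034635160830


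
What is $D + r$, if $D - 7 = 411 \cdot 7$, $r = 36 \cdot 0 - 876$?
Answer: $2008$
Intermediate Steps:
$r = -876$ ($r = 0 - 876 = -876$)
$D = 2884$ ($D = 7 + 411 \cdot 7 = 7 + 2877 = 2884$)
$D + r = 2884 - 876 = 2008$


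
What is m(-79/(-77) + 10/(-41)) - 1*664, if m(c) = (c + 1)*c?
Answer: -6603964342/9966649 ≈ -662.61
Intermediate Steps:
m(c) = c*(1 + c) (m(c) = (1 + c)*c = c*(1 + c))
m(-79/(-77) + 10/(-41)) - 1*664 = (-79/(-77) + 10/(-41))*(1 + (-79/(-77) + 10/(-41))) - 1*664 = (-79*(-1/77) + 10*(-1/41))*(1 + (-79*(-1/77) + 10*(-1/41))) - 664 = (79/77 - 10/41)*(1 + (79/77 - 10/41)) - 664 = 2469*(1 + 2469/3157)/3157 - 664 = (2469/3157)*(5626/3157) - 664 = 13890594/9966649 - 664 = -6603964342/9966649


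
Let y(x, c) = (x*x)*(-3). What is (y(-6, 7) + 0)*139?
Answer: -15012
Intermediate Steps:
y(x, c) = -3*x² (y(x, c) = x²*(-3) = -3*x²)
(y(-6, 7) + 0)*139 = (-3*(-6)² + 0)*139 = (-3*36 + 0)*139 = (-108 + 0)*139 = -108*139 = -15012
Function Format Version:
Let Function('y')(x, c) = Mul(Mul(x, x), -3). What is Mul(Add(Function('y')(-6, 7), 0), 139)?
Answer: -15012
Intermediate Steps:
Function('y')(x, c) = Mul(-3, Pow(x, 2)) (Function('y')(x, c) = Mul(Pow(x, 2), -3) = Mul(-3, Pow(x, 2)))
Mul(Add(Function('y')(-6, 7), 0), 139) = Mul(Add(Mul(-3, Pow(-6, 2)), 0), 139) = Mul(Add(Mul(-3, 36), 0), 139) = Mul(Add(-108, 0), 139) = Mul(-108, 139) = -15012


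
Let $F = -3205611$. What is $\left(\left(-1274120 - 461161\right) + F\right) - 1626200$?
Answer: $-6567092$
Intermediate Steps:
$\left(\left(-1274120 - 461161\right) + F\right) - 1626200 = \left(\left(-1274120 - 461161\right) - 3205611\right) - 1626200 = \left(-1735281 - 3205611\right) - 1626200 = -4940892 - 1626200 = -6567092$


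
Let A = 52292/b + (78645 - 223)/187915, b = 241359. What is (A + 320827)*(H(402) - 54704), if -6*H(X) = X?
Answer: -265659976668406275661/15118325495 ≈ -1.7572e+10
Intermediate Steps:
H(X) = -X/6
A = 28754306678/45354976485 (A = 52292/241359 + (78645 - 223)/187915 = 52292*(1/241359) + 78422*(1/187915) = 52292/241359 + 78422/187915 = 28754306678/45354976485 ≈ 0.63398)
(A + 320827)*(H(402) - 54704) = (28754306678/45354976485 + 320827)*(-⅙*402 - 54704) = 14551129795059773*(-67 - 54704)/45354976485 = (14551129795059773/45354976485)*(-54771) = -265659976668406275661/15118325495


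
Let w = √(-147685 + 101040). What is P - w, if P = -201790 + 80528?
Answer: -121262 - I*√46645 ≈ -1.2126e+5 - 215.97*I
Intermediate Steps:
w = I*√46645 (w = √(-46645) = I*√46645 ≈ 215.97*I)
P = -121262
P - w = -121262 - I*√46645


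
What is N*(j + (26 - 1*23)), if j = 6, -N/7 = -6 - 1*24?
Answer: 1890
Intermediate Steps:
N = 210 (N = -7*(-6 - 1*24) = -7*(-6 - 24) = -7*(-30) = 210)
N*(j + (26 - 1*23)) = 210*(6 + (26 - 1*23)) = 210*(6 + (26 - 23)) = 210*(6 + 3) = 210*9 = 1890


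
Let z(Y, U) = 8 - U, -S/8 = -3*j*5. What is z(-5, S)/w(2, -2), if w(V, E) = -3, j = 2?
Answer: 232/3 ≈ 77.333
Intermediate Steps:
S = 240 (S = -8*(-3*2)*5 = -(-48)*5 = -8*(-30) = 240)
z(-5, S)/w(2, -2) = (8 - 1*240)/(-3) = -(8 - 240)/3 = -⅓*(-232) = 232/3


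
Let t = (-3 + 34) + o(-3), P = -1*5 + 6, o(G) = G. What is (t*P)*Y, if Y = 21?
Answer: 588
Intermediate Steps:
P = 1 (P = -5 + 6 = 1)
t = 28 (t = (-3 + 34) - 3 = 31 - 3 = 28)
(t*P)*Y = (28*1)*21 = 28*21 = 588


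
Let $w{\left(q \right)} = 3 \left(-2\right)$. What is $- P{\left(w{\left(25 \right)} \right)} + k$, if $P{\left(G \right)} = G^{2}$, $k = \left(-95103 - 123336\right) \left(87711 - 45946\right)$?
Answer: $-9123104871$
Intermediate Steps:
$w{\left(q \right)} = -6$
$k = -9123104835$ ($k = \left(-218439\right) 41765 = -9123104835$)
$- P{\left(w{\left(25 \right)} \right)} + k = - \left(-6\right)^{2} - 9123104835 = \left(-1\right) 36 - 9123104835 = -36 - 9123104835 = -9123104871$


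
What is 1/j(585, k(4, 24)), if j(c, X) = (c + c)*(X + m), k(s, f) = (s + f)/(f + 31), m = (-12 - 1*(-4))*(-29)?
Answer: 11/2992392 ≈ 3.6760e-6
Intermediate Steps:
m = 232 (m = (-12 + 4)*(-29) = -8*(-29) = 232)
k(s, f) = (f + s)/(31 + f)
j(c, X) = 2*c*(232 + X) (j(c, X) = (c + c)*(X + 232) = (2*c)*(232 + X) = 2*c*(232 + X))
1/j(585, k(4, 24)) = 1/(2*585*(232 + (24 + 4)/(31 + 24))) = 1/(2*585*(232 + 28/55)) = 1/(2*585*(12788/55)) = 1/(2992392/11) = 11/2992392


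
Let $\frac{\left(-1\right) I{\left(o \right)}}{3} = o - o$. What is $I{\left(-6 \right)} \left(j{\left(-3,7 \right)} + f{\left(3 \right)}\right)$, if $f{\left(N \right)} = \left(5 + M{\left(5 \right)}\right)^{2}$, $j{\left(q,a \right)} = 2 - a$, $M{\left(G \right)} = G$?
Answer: $0$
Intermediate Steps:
$f{\left(N \right)} = 100$ ($f{\left(N \right)} = \left(5 + 5\right)^{2} = 10^{2} = 100$)
$I{\left(o \right)} = 0$ ($I{\left(o \right)} = - 3 \left(o - o\right) = \left(-3\right) 0 = 0$)
$I{\left(-6 \right)} \left(j{\left(-3,7 \right)} + f{\left(3 \right)}\right) = 0 \left(\left(2 - 7\right) + 100\right) = 0 \left(-5 + 100\right) = 0 \cdot 95 = 0$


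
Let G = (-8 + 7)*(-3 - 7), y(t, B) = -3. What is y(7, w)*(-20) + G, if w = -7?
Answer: 70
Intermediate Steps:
G = 10 (G = -1*(-10) = 10)
y(7, w)*(-20) + G = -3*(-20) + 10 = 60 + 10 = 70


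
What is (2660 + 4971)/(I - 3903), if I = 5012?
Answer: 7631/1109 ≈ 6.8810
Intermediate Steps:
(2660 + 4971)/(I - 3903) = (2660 + 4971)/(5012 - 3903) = 7631/1109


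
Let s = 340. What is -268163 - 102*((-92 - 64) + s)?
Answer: -286931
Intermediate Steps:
-268163 - 102*((-92 - 64) + s) = -268163 - 102*((-92 - 64) + 340) = -268163 - 102*(-156 + 340) = -268163 - 102*184 = -268163 - 18768 = -286931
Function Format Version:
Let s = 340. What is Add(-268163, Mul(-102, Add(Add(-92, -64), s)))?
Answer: -286931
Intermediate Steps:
Add(-268163, Mul(-102, Add(Add(-92, -64), s))) = Add(-268163, Mul(-102, Add(Add(-92, -64), 340))) = Add(-268163, Mul(-102, Add(-156, 340))) = Add(-268163, Mul(-102, 184)) = Add(-268163, -18768) = -286931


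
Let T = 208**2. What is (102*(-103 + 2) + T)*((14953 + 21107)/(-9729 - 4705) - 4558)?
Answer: -1084882129592/7217 ≈ -1.5032e+8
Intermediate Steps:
T = 43264
(102*(-103 + 2) + T)*((14953 + 21107)/(-9729 - 4705) - 4558) = (102*(-103 + 2) + 43264)*((14953 + 21107)/(-9729 - 4705) - 4558) = (102*(-101) + 43264)*(36060/(-14434) - 4558) = (-10302 + 43264)*(36060*(-1/14434) - 4558) = 32962*(-18030/7217 - 4558) = 32962*(-32913116/7217) = -1084882129592/7217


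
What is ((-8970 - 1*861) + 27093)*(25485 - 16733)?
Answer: 151077024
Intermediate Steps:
((-8970 - 1*861) + 27093)*(25485 - 16733) = ((-8970 - 861) + 27093)*8752 = (-9831 + 27093)*8752 = 17262*8752 = 151077024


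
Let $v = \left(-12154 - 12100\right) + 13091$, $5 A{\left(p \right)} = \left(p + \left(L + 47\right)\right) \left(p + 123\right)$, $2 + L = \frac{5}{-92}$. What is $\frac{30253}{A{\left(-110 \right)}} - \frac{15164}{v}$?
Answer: $- \frac{10277914328}{57902481} \approx -177.5$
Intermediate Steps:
$L = - \frac{189}{92}$ ($L = -2 + \frac{5}{-92} = -2 + 5 \left(- \frac{1}{92}\right) = -2 - \frac{5}{92} = - \frac{189}{92} \approx -2.0543$)
$A{\left(p \right)} = \frac{\left(123 + p\right) \left(\frac{4135}{92} + p\right)}{5}$ ($A{\left(p \right)} = \frac{\left(p + \left(- \frac{189}{92} + 47\right)\right) \left(p + 123\right)}{5} = \frac{\left(p + \frac{4135}{92}\right) \left(123 + p\right)}{5} = \frac{\left(\frac{4135}{92} + p\right) \left(123 + p\right)}{5} = \frac{\left(123 + p\right) \left(\frac{4135}{92} + p\right)}{5}$)
$v = -11163$ ($v = \left(-12154 - 12100\right) + 13091 = -24254 + 13091 = -11163$)
$\frac{30253}{A{\left(-110 \right)}} - \frac{15164}{v} = \frac{30253}{\frac{101721}{92} + \frac{\left(-110\right)^{2}}{5} + \frac{15451}{460} \left(-110\right)} - \frac{15164}{-11163} = \frac{30253}{\frac{101721}{92} + \frac{1}{5} \cdot 12100 - \frac{169961}{46}} - - \frac{15164}{11163} = \frac{30253}{\frac{101721}{92} + 2420 - \frac{169961}{46}} + \frac{15164}{11163} = \frac{30253}{- \frac{15561}{92}} + \frac{15164}{11163} = 30253 \left(- \frac{92}{15561}\right) + \frac{15164}{11163} = - \frac{2783276}{15561} + \frac{15164}{11163} = - \frac{10277914328}{57902481}$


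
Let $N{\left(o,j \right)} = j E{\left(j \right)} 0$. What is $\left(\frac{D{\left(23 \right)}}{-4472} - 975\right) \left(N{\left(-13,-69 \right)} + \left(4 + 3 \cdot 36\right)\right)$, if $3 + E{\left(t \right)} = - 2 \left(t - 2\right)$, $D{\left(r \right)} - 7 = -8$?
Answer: $- \frac{61042786}{559} \approx -1.092 \cdot 10^{5}$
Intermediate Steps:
$D{\left(r \right)} = -1$ ($D{\left(r \right)} = 7 - 8 = -1$)
$E{\left(t \right)} = 1 - 2 t$ ($E{\left(t \right)} = -3 - 2 \left(t - 2\right) = -3 - 2 \left(-2 + t\right) = -3 - \left(-4 + 2 t\right) = 1 - 2 t$)
$N{\left(o,j \right)} = 0$ ($N{\left(o,j \right)} = j \left(1 - 2 j\right) 0 = 0$)
$\left(\frac{D{\left(23 \right)}}{-4472} - 975\right) \left(N{\left(-13,-69 \right)} + \left(4 + 3 \cdot 36\right)\right) = \left(- \frac{1}{-4472} - 975\right) \left(0 + \left(4 + 3 \cdot 36\right)\right) = \left(\left(-1\right) \left(- \frac{1}{4472}\right) - 975\right) \left(0 + \left(4 + 108\right)\right) = \left(\frac{1}{4472} - 975\right) \left(0 + 112\right) = \left(- \frac{4360199}{4472}\right) 112 = - \frac{61042786}{559}$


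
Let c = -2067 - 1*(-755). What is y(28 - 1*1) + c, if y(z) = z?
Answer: -1285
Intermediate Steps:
c = -1312 (c = -2067 + 755 = -1312)
y(28 - 1*1) + c = (28 - 1*1) - 1312 = (28 - 1) - 1312 = 27 - 1312 = -1285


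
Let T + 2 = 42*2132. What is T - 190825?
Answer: -101283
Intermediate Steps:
T = 89542 (T = -2 + 42*2132 = -2 + 89544 = 89542)
T - 190825 = 89542 - 190825 = -101283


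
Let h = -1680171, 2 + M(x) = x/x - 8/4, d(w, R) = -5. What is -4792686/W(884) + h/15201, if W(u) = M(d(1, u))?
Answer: 8094286597/5067 ≈ 1.5975e+6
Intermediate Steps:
M(x) = -3 (M(x) = -2 + (x/x - 8/4) = -2 + (1 - 8*¼) = -2 + (1 - 2) = -2 - 1 = -3)
W(u) = -3
-4792686/W(884) + h/15201 = -4792686/(-3) - 1680171/15201 = -4792686*(-⅓) - 1680171*1/15201 = 1597562 - 560057/5067 = 8094286597/5067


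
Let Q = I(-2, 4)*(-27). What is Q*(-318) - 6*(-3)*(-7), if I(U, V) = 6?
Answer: 51390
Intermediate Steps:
Q = -162 (Q = 6*(-27) = -162)
Q*(-318) - 6*(-3)*(-7) = -162*(-318) - 6*(-3)*(-7) = 51516 + 18*(-7) = 51516 - 126 = 51390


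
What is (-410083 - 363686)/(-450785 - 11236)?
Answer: 257923/154007 ≈ 1.6747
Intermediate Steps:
(-410083 - 363686)/(-450785 - 11236) = -773769/(-462021) = -773769*(-1/462021) = 257923/154007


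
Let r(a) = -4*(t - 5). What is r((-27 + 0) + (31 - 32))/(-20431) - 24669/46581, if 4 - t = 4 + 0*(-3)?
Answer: -168314653/317232137 ≈ -0.53057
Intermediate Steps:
t = 0 (t = 4 - (4 + 0*(-3)) = 4 - (4 + 0) = 4 - 1*4 = 4 - 4 = 0)
r(a) = 20 (r(a) = -4*(0 - 5) = -4*(-5) = 20)
r((-27 + 0) + (31 - 32))/(-20431) - 24669/46581 = 20/(-20431) - 24669/46581 = 20*(-1/20431) - 24669*1/46581 = -20/20431 - 8223/15527 = -168314653/317232137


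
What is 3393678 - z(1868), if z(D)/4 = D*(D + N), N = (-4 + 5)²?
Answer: -10571490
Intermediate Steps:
N = 1 (N = 1² = 1)
z(D) = 4*D*(1 + D) (z(D) = 4*(D*(D + 1)) = 4*(D*(1 + D)) = 4*D*(1 + D))
3393678 - z(1868) = 3393678 - 4*1868*(1 + 1868) = 3393678 - 4*1868*1869 = 3393678 - 1*13965168 = 3393678 - 13965168 = -10571490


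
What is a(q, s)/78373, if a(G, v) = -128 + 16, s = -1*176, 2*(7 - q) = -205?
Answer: -112/78373 ≈ -0.0014291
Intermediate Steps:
q = 219/2 (q = 7 - ½*(-205) = 7 + 205/2 = 219/2 ≈ 109.50)
s = -176
a(G, v) = -112
a(q, s)/78373 = -112/78373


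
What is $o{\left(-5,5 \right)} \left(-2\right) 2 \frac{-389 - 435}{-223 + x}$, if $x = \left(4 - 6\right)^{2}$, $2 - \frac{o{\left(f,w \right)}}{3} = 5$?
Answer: $\frac{9888}{73} \approx 135.45$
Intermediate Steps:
$o{\left(f,w \right)} = -9$ ($o{\left(f,w \right)} = 6 - 15 = -9$)
$x = 4$ ($x = \left(-2\right)^{2} = 4$)
$o{\left(-5,5 \right)} \left(-2\right) 2 \frac{-389 - 435}{-223 + x} = \left(-9\right) \left(-2\right) 2 \frac{-389 - 435}{-223 + 4} = 18 \cdot 2 \left(- \frac{824}{-219}\right) = 36 \left(\left(-824\right) \left(- \frac{1}{219}\right)\right) = 36 \cdot \frac{824}{219} = \frac{9888}{73}$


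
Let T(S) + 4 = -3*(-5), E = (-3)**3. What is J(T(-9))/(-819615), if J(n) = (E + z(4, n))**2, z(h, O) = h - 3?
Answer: -676/819615 ≈ -0.00082478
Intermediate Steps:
z(h, O) = -3 + h
E = -27
T(S) = 11 (T(S) = -4 - 3*(-5) = -4 + 15 = 11)
J(n) = 676 (J(n) = (-27 + (-3 + 4))**2 = (-27 + 1)**2 = (-26)**2 = 676)
J(T(-9))/(-819615) = 676/(-819615) = 676*(-1/819615) = -676/819615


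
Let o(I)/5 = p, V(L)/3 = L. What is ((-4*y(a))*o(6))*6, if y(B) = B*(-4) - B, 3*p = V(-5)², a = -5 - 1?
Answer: -270000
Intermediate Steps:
V(L) = 3*L
a = -6
p = 75 (p = (3*(-5))²/3 = (⅓)*(-15)² = (⅓)*225 = 75)
o(I) = 375 (o(I) = 5*75 = 375)
y(B) = -5*B (y(B) = -4*B - B = -5*B)
((-4*y(a))*o(6))*6 = (-(-20)*(-6)*375)*6 = (-4*30*375)*6 = -120*375*6 = -45000*6 = -270000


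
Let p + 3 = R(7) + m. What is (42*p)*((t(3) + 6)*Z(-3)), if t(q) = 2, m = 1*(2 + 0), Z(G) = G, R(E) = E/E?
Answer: 0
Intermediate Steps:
R(E) = 1
m = 2 (m = 1*2 = 2)
p = 0 (p = -3 + (1 + 2) = -3 + 3 = 0)
(42*p)*((t(3) + 6)*Z(-3)) = (42*0)*((2 + 6)*(-3)) = 0*(8*(-3)) = 0*(-24) = 0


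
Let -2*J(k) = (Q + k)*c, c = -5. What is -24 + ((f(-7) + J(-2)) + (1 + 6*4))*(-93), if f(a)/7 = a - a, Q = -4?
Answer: -954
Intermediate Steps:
J(k) = -10 + 5*k/2 (J(k) = -(-4 + k)*(-5)/2 = -(20 - 5*k)/2 = -10 + 5*k/2)
f(a) = 0 (f(a) = 7*(a - a) = 7*0 = 0)
-24 + ((f(-7) + J(-2)) + (1 + 6*4))*(-93) = -24 + ((0 + (-10 + (5/2)*(-2))) + (1 + 6*4))*(-93) = -24 + ((0 + (-10 - 5)) + (1 + 24))*(-93) = -24 + ((0 - 15) + 25)*(-93) = -24 + (-15 + 25)*(-93) = -24 + 10*(-93) = -24 - 930 = -954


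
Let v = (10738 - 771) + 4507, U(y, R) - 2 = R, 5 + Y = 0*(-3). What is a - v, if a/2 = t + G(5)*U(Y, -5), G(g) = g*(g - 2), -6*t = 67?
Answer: -43759/3 ≈ -14586.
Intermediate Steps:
Y = -5 (Y = -5 + 0*(-3) = -5 + 0 = -5)
t = -67/6 (t = -⅙*67 = -67/6 ≈ -11.167)
U(y, R) = 2 + R
G(g) = g*(-2 + g)
v = 14474 (v = 9967 + 4507 = 14474)
a = -337/3 (a = 2*(-67/6 + (5*(-2 + 5))*(2 - 5)) = 2*(-67/6 + (5*3)*(-3)) = 2*(-67/6 + 15*(-3)) = 2*(-67/6 - 45) = 2*(-337/6) = -337/3 ≈ -112.33)
a - v = -337/3 - 1*14474 = -337/3 - 14474 = -43759/3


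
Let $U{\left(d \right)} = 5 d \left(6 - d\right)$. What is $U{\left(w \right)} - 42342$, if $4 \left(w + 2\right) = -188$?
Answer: $-55817$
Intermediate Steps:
$w = -49$ ($w = -2 + \frac{1}{4} \left(-188\right) = -2 - 47 = -49$)
$U{\left(d \right)} = 5 d \left(6 - d\right)$
$U{\left(w \right)} - 42342 = 5 \left(-49\right) \left(6 - -49\right) - 42342 = 5 \left(-49\right) \left(6 + 49\right) - 42342 = 5 \left(-49\right) 55 - 42342 = -13475 - 42342 = -55817$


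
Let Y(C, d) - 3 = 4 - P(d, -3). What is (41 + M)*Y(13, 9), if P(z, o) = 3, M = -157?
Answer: -464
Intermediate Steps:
Y(C, d) = 4 (Y(C, d) = 3 + (4 - 1*3) = 3 + (4 - 3) = 3 + 1 = 4)
(41 + M)*Y(13, 9) = (41 - 157)*4 = -116*4 = -464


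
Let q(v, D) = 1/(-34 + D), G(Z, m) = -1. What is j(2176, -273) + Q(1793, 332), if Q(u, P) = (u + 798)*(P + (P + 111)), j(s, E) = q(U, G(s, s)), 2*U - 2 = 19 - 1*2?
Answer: 70280874/35 ≈ 2.0080e+6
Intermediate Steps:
U = 19/2 (U = 1 + (19 - 1*2)/2 = 1 + (19 - 2)/2 = 1 + (½)*17 = 1 + 17/2 = 19/2 ≈ 9.5000)
j(s, E) = -1/35 (j(s, E) = 1/(-34 - 1) = 1/(-35) = -1/35)
Q(u, P) = (111 + 2*P)*(798 + u) (Q(u, P) = (798 + u)*(P + (111 + P)) = (798 + u)*(111 + 2*P) = (111 + 2*P)*(798 + u))
j(2176, -273) + Q(1793, 332) = -1/35 + (88578 + 111*1793 + 1596*332 + 2*332*1793) = -1/35 + (88578 + 199023 + 529872 + 1190552) = -1/35 + 2008025 = 70280874/35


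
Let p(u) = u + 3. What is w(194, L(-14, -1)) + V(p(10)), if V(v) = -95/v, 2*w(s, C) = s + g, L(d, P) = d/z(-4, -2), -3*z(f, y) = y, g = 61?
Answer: 3125/26 ≈ 120.19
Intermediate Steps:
p(u) = 3 + u
z(f, y) = -y/3
L(d, P) = 3*d/2 (L(d, P) = d/((-⅓*(-2))) = d/(⅔) = d*(3/2) = 3*d/2)
w(s, C) = 61/2 + s/2 (w(s, C) = (s + 61)/2 = (61 + s)/2 = 61/2 + s/2)
w(194, L(-14, -1)) + V(p(10)) = (61/2 + (½)*194) - 95/(3 + 10) = (61/2 + 97) - 95/13 = 255/2 - 95*1/13 = 255/2 - 95/13 = 3125/26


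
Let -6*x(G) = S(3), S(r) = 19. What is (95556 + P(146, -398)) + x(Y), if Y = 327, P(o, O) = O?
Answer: 570929/6 ≈ 95155.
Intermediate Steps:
x(G) = -19/6 (x(G) = -1/6*19 = -19/6)
(95556 + P(146, -398)) + x(Y) = (95556 - 398) - 19/6 = 95158 - 19/6 = 570929/6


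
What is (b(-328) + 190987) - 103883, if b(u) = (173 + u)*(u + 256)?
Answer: 98264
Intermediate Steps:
b(u) = (173 + u)*(256 + u)
(b(-328) + 190987) - 103883 = ((44288 + (-328)² + 429*(-328)) + 190987) - 103883 = ((44288 + 107584 - 140712) + 190987) - 103883 = (11160 + 190987) - 103883 = 202147 - 103883 = 98264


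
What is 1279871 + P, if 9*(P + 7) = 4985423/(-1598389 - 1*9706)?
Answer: 18523281106297/14472855 ≈ 1.2799e+6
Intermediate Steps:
P = -106295408/14472855 (P = -7 + (4985423/(-1598389 - 1*9706))/9 = -7 + (4985423/(-1598389 - 9706))/9 = -7 + (4985423/(-1608095))/9 = -7 + (4985423*(-1/1608095))/9 = -7 + (⅑)*(-4985423/1608095) = -7 - 4985423/14472855 = -106295408/14472855 ≈ -7.3445)
1279871 + P = 1279871 - 106295408/14472855 = 18523281106297/14472855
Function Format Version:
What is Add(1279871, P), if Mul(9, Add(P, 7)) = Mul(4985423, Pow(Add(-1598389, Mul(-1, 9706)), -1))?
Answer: Rational(18523281106297, 14472855) ≈ 1.2799e+6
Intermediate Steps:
P = Rational(-106295408, 14472855) (P = Add(-7, Mul(Rational(1, 9), Mul(4985423, Pow(Add(-1598389, Mul(-1, 9706)), -1)))) = Add(-7, Mul(Rational(1, 9), Mul(4985423, Pow(Add(-1598389, -9706), -1)))) = Add(-7, Mul(Rational(1, 9), Mul(4985423, Pow(-1608095, -1)))) = Add(-7, Mul(Rational(1, 9), Mul(4985423, Rational(-1, 1608095)))) = Add(-7, Mul(Rational(1, 9), Rational(-4985423, 1608095))) = Add(-7, Rational(-4985423, 14472855)) = Rational(-106295408, 14472855) ≈ -7.3445)
Add(1279871, P) = Add(1279871, Rational(-106295408, 14472855)) = Rational(18523281106297, 14472855)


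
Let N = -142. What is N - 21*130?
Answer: -2872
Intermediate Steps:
N - 21*130 = -142 - 21*130 = -142 - 2730 = -2872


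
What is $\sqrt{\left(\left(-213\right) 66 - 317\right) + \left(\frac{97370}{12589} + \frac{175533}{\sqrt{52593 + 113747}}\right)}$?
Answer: $\frac{\sqrt{-15750341931530857960500 + 2313704780504340810 \sqrt{41585}}}{1047027130} \approx 118.05 i$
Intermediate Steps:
$\sqrt{\left(\left(-213\right) 66 - 317\right) + \left(\frac{97370}{12589} + \frac{175533}{\sqrt{52593 + 113747}}\right)} = \sqrt{\left(-14058 - 317\right) + \left(97370 \cdot \frac{1}{12589} + \frac{175533}{\sqrt{166340}}\right)} = \sqrt{-14375 + \left(\frac{97370}{12589} + \frac{175533}{2 \sqrt{41585}}\right)} = \sqrt{-14375 + \left(\frac{97370}{12589} + 175533 \frac{\sqrt{41585}}{83170}\right)} = \sqrt{-14375 + \left(\frac{97370}{12589} + \frac{175533 \sqrt{41585}}{83170}\right)} = \sqrt{- \frac{180869505}{12589} + \frac{175533 \sqrt{41585}}{83170}}$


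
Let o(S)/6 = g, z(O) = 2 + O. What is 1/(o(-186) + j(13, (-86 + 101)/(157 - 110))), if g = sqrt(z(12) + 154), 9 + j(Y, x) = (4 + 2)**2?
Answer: -1/197 + 4*sqrt(42)/1773 ≈ 0.0095448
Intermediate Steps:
j(Y, x) = 27 (j(Y, x) = -9 + (4 + 2)**2 = -9 + 6**2 = -9 + 36 = 27)
g = 2*sqrt(42) (g = sqrt((2 + 12) + 154) = sqrt(14 + 154) = sqrt(168) = 2*sqrt(42) ≈ 12.961)
o(S) = 12*sqrt(42) (o(S) = 6*(2*sqrt(42)) = 12*sqrt(42))
1/(o(-186) + j(13, (-86 + 101)/(157 - 110))) = 1/(12*sqrt(42) + 27) = 1/(27 + 12*sqrt(42))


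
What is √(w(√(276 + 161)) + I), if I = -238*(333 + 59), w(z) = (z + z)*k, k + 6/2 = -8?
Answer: √(-93296 - 22*√437) ≈ 306.2*I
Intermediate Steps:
k = -11 (k = -3 - 8 = -11)
w(z) = -22*z (w(z) = (z + z)*(-11) = (2*z)*(-11) = -22*z)
I = -93296 (I = -238*392 = -93296)
√(w(√(276 + 161)) + I) = √(-22*√(276 + 161) - 93296) = √(-22*√437 - 93296) = √(-93296 - 22*√437)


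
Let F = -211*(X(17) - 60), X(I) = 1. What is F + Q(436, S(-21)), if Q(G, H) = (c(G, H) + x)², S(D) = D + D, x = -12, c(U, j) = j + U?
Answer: 158373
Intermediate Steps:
c(U, j) = U + j
S(D) = 2*D
Q(G, H) = (-12 + G + H)² (Q(G, H) = ((G + H) - 12)² = (-12 + G + H)²)
F = 12449 (F = -211*(1 - 60) = -211*(-59) = 12449)
F + Q(436, S(-21)) = 12449 + (-12 + 436 + 2*(-21))² = 12449 + (-12 + 436 - 42)² = 12449 + 382² = 12449 + 145924 = 158373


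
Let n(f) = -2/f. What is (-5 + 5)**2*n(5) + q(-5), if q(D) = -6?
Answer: -6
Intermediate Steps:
(-5 + 5)**2*n(5) + q(-5) = (-5 + 5)**2*(-2/5) - 6 = 0**2*(-2*1/5) - 6 = 0*(-2/5) - 6 = 0 - 6 = -6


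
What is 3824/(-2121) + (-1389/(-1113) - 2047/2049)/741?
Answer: -102553792966/56892556539 ≈ -1.8026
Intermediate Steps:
3824/(-2121) + (-1389/(-1113) - 2047/2049)/741 = 3824*(-1/2121) + (-1389*(-1/1113) - 2047*1/2049)*(1/741) = -3824/2121 + (463/371 - 2047/2049)*(1/741) = -3824/2121 + (189250/760179)*(1/741) = -3824/2121 + 189250/563292639 = -102553792966/56892556539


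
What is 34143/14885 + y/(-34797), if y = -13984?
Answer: 1396225811/517953345 ≈ 2.6957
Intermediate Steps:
34143/14885 + y/(-34797) = 34143/14885 - 13984/(-34797) = 34143*(1/14885) - 13984*(-1/34797) = 34143/14885 + 13984/34797 = 1396225811/517953345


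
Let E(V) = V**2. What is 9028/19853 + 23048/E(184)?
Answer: 95402989/84017896 ≈ 1.1355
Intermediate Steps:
9028/19853 + 23048/E(184) = 9028/19853 + 23048/(184**2) = 9028*(1/19853) + 23048/33856 = 9028/19853 + 23048*(1/33856) = 9028/19853 + 2881/4232 = 95402989/84017896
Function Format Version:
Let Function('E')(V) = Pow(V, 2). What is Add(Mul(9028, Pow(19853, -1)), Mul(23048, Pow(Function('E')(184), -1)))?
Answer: Rational(95402989, 84017896) ≈ 1.1355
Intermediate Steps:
Add(Mul(9028, Pow(19853, -1)), Mul(23048, Pow(Function('E')(184), -1))) = Add(Mul(9028, Pow(19853, -1)), Mul(23048, Pow(Pow(184, 2), -1))) = Add(Mul(9028, Rational(1, 19853)), Mul(23048, Pow(33856, -1))) = Add(Rational(9028, 19853), Mul(23048, Rational(1, 33856))) = Add(Rational(9028, 19853), Rational(2881, 4232)) = Rational(95402989, 84017896)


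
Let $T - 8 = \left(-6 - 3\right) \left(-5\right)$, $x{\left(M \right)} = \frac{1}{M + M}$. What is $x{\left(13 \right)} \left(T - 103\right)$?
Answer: $- \frac{25}{13} \approx -1.9231$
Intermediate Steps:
$x{\left(M \right)} = \frac{1}{2 M}$
$T = 53$ ($T = 8 + \left(-6 - 3\right) \left(-5\right) = 8 - -45 = 8 + 45 = 53$)
$x{\left(13 \right)} \left(T - 103\right) = \frac{1}{2 \cdot 13} \left(53 - 103\right) = \frac{1}{2} \cdot \frac{1}{13} \left(-50\right) = \frac{1}{26} \left(-50\right) = - \frac{25}{13}$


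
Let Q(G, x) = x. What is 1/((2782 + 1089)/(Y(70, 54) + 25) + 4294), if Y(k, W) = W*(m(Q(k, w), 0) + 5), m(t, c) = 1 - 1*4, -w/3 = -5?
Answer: 19/82139 ≈ 0.00023132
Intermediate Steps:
w = 15 (w = -3*(-5) = 15)
m(t, c) = -3 (m(t, c) = 1 - 4 = -3)
Y(k, W) = 2*W (Y(k, W) = W*(-3 + 5) = W*2 = 2*W)
1/((2782 + 1089)/(Y(70, 54) + 25) + 4294) = 1/((2782 + 1089)/(2*54 + 25) + 4294) = 1/(3871/(108 + 25) + 4294) = 1/(3871/133 + 4294) = 1/(3871*(1/133) + 4294) = 1/(553/19 + 4294) = 1/(82139/19) = 19/82139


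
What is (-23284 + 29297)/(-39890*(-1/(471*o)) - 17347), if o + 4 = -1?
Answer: -404589/1168345 ≈ -0.34629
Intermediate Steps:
o = -5 (o = -4 - 1 = -5)
(-23284 + 29297)/(-39890*(-1/(471*o)) - 17347) = (-23284 + 29297)/(-39890/((-5*(-471))) - 17347) = 6013/(-39890/2355 - 17347) = 6013/(-39890*1/2355 - 17347) = 6013/(-7978/471 - 17347) = 6013/(-8178415/471) = 6013*(-471/8178415) = -404589/1168345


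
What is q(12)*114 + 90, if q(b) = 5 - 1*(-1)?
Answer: 774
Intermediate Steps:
q(b) = 6 (q(b) = 5 + 1 = 6)
q(12)*114 + 90 = 6*114 + 90 = 684 + 90 = 774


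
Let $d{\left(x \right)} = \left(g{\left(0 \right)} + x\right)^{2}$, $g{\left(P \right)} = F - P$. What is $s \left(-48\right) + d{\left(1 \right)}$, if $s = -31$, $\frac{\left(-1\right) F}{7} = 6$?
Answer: $3169$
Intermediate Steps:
$F = -42$ ($F = \left(-7\right) 6 = -42$)
$g{\left(P \right)} = -42 - P$
$d{\left(x \right)} = \left(-42 + x\right)^{2}$ ($d{\left(x \right)} = \left(\left(-42 - 0\right) + x\right)^{2} = \left(\left(-42 + 0\right) + x\right)^{2} = \left(-42 + x\right)^{2}$)
$s \left(-48\right) + d{\left(1 \right)} = \left(-31\right) \left(-48\right) + \left(-42 + 1\right)^{2} = 1488 + \left(-41\right)^{2} = 1488 + 1681 = 3169$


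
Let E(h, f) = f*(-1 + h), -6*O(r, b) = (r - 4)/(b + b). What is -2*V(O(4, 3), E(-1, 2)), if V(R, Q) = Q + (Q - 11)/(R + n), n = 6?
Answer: 13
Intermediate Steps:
O(r, b) = -(-4 + r)/(12*b) (O(r, b) = -(r - 4)/(6*(b + b)) = -(-4 + r)/(6*(2*b)) = -(-4 + r)*1/(2*b)/6 = -(-4 + r)/(12*b))
V(R, Q) = Q + (-11 + Q)/(6 + R) (V(R, Q) = Q + (Q - 11)/(R + 6) = Q + (-11 + Q)/(6 + R))
-2*V(O(4, 3), E(-1, 2)) = -2*(-11 + 7*(2*(-1 - 1)) + (2*(-1 - 1))*((1/12)*(4 - 1*4)/3))/(6 + (1/12)*(4 - 1*4)/3) = -2*(-11 + 7*(2*(-2)) + (2*(-2))*((1/12)*(⅓)*(4 - 4)))/(6 + (1/12)*(⅓)*(4 - 4)) = -2*(-11 + 7*(-4) - 0/(3*3))/(6 + (1/12)*(⅓)*0) = -2*(-11 - 28 - 4*0)/(6 + 0) = -2*(-11 - 28 + 0)/6 = -(-39)/3 = -2*(-13/2) = 13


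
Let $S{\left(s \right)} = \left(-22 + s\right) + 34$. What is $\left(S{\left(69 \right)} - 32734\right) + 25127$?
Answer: $-7526$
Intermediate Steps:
$S{\left(s \right)} = 12 + s$
$\left(S{\left(69 \right)} - 32734\right) + 25127 = \left(\left(12 + 69\right) - 32734\right) + 25127 = \left(81 - 32734\right) + 25127 = -32653 + 25127 = -7526$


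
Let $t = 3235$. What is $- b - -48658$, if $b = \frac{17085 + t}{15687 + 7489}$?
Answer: $\frac{140959686}{2897} \approx 48657.0$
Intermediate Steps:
$b = \frac{2540}{2897}$ ($b = \frac{17085 + 3235}{15687 + 7489} = \frac{20320}{23176} = 20320 \cdot \frac{1}{23176} = \frac{2540}{2897} \approx 0.87677$)
$- b - -48658 = \left(-1\right) \frac{2540}{2897} - -48658 = - \frac{2540}{2897} + 48658 = \frac{140959686}{2897}$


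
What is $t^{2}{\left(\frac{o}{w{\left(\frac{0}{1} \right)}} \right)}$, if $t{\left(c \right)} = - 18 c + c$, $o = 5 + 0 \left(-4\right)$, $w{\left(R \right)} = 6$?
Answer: $\frac{7225}{36} \approx 200.69$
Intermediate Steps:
$o = 5$ ($o = 5 + 0 = 5$)
$t{\left(c \right)} = - 17 c$
$t^{2}{\left(\frac{o}{w{\left(\frac{0}{1} \right)}} \right)} = \left(- 17 \cdot \frac{5}{6}\right)^{2} = \left(- 17 \cdot 5 \cdot \frac{1}{6}\right)^{2} = \left(\left(-17\right) \frac{5}{6}\right)^{2} = \left(- \frac{85}{6}\right)^{2} = \frac{7225}{36}$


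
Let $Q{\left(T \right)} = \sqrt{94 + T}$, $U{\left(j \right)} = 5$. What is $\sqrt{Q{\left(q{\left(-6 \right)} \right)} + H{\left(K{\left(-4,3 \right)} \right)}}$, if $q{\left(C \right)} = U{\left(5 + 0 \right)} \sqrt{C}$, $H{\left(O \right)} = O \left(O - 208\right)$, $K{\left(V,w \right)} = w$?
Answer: $\sqrt{-615 + \sqrt{94 + 5 i \sqrt{6}}} \approx 0.0128 + 24.603 i$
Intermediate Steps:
$H{\left(O \right)} = O \left(-208 + O\right)$
$q{\left(C \right)} = 5 \sqrt{C}$
$\sqrt{Q{\left(q{\left(-6 \right)} \right)} + H{\left(K{\left(-4,3 \right)} \right)}} = \sqrt{\sqrt{94 + 5 \sqrt{-6}} + 3 \left(-208 + 3\right)} = \sqrt{\sqrt{94 + 5 i \sqrt{6}} + 3 \left(-205\right)} = \sqrt{\sqrt{94 + 5 i \sqrt{6}} - 615} = \sqrt{-615 + \sqrt{94 + 5 i \sqrt{6}}}$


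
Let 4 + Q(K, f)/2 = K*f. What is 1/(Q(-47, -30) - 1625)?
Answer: 1/1187 ≈ 0.00084246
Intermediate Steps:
Q(K, f) = -8 + 2*K*f (Q(K, f) = -8 + 2*(K*f) = -8 + 2*K*f)
1/(Q(-47, -30) - 1625) = 1/((-8 + 2*(-47)*(-30)) - 1625) = 1/((-8 + 2820) - 1625) = 1/(2812 - 1625) = 1/1187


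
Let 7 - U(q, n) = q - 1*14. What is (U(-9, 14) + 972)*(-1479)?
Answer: -1481958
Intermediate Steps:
U(q, n) = 21 - q (U(q, n) = 7 - (q - 1*14) = 7 - (q - 14) = 7 - (-14 + q) = 7 + (14 - q) = 21 - q)
(U(-9, 14) + 972)*(-1479) = ((21 - 1*(-9)) + 972)*(-1479) = ((21 + 9) + 972)*(-1479) = (30 + 972)*(-1479) = 1002*(-1479) = -1481958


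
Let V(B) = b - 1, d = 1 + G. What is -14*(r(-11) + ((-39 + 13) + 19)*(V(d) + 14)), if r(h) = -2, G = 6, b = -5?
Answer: 812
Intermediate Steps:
d = 7 (d = 1 + 6 = 7)
V(B) = -6 (V(B) = -5 - 1 = -6)
-14*(r(-11) + ((-39 + 13) + 19)*(V(d) + 14)) = -14*(-2 + ((-39 + 13) + 19)*(-6 + 14)) = -14*(-2 + (-26 + 19)*8) = -14*(-2 - 7*8) = -14*(-2 - 56) = -14*(-58) = 812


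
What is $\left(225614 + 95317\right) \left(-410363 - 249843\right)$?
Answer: $-211880571786$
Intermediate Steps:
$\left(225614 + 95317\right) \left(-410363 - 249843\right) = 320931 \left(-660206\right) = -211880571786$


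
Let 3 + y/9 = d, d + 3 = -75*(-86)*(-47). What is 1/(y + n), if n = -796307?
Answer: -1/3524711 ≈ -2.8371e-7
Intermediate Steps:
d = -303153 (d = -3 - 75*(-86)*(-47) = -3 + 6450*(-47) = -3 - 303150 = -303153)
y = -2728404 (y = -27 + 9*(-303153) = -27 - 2728377 = -2728404)
1/(y + n) = 1/(-2728404 - 796307) = 1/(-3524711) = -1/3524711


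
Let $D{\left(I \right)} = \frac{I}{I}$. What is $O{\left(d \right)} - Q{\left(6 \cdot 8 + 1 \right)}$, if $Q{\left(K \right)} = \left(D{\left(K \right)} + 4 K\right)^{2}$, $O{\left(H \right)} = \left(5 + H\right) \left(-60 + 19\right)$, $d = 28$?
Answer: $-40162$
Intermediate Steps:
$O{\left(H \right)} = -205 - 41 H$ ($O{\left(H \right)} = \left(5 + H\right) \left(-41\right) = -205 - 41 H$)
$D{\left(I \right)} = 1$
$Q{\left(K \right)} = \left(1 + 4 K\right)^{2}$
$O{\left(d \right)} - Q{\left(6 \cdot 8 + 1 \right)} = \left(-205 - 1148\right) - \left(1 + 4 \left(6 \cdot 8 + 1\right)\right)^{2} = \left(-205 - 1148\right) - \left(1 + 4 \left(48 + 1\right)\right)^{2} = -1353 - \left(1 + 4 \cdot 49\right)^{2} = -1353 - \left(1 + 196\right)^{2} = -1353 - 197^{2} = -1353 - 38809 = -40162$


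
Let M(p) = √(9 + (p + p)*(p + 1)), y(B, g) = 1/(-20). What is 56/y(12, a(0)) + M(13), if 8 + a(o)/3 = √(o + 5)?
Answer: -1120 + √373 ≈ -1100.7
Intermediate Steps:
a(o) = -24 + 3*√(5 + o) (a(o) = -24 + 3*√(o + 5) = -24 + 3*√(5 + o))
y(B, g) = -1/20
M(p) = √(9 + 2*p*(1 + p)) (M(p) = √(9 + (2*p)*(1 + p)) = √(9 + 2*p*(1 + p)))
56/y(12, a(0)) + M(13) = 56/(-1/20) + √(9 + 2*13 + 2*13²) = 56*(-20) + √(9 + 26 + 2*169) = -1120 + √(9 + 26 + 338) = -1120 + √373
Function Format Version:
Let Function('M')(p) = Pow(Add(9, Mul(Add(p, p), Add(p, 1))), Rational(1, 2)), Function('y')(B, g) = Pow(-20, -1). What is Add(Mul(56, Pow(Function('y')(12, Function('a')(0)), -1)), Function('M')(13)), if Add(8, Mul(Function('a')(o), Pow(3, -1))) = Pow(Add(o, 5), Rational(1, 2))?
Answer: Add(-1120, Pow(373, Rational(1, 2))) ≈ -1100.7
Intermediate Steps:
Function('a')(o) = Add(-24, Mul(3, Pow(Add(5, o), Rational(1, 2)))) (Function('a')(o) = Add(-24, Mul(3, Pow(Add(o, 5), Rational(1, 2)))) = Add(-24, Mul(3, Pow(Add(5, o), Rational(1, 2)))))
Function('y')(B, g) = Rational(-1, 20)
Function('M')(p) = Pow(Add(9, Mul(2, p, Add(1, p))), Rational(1, 2)) (Function('M')(p) = Pow(Add(9, Mul(Mul(2, p), Add(1, p))), Rational(1, 2)) = Pow(Add(9, Mul(2, p, Add(1, p))), Rational(1, 2)))
Add(Mul(56, Pow(Function('y')(12, Function('a')(0)), -1)), Function('M')(13)) = Add(Mul(56, Pow(Rational(-1, 20), -1)), Pow(Add(9, Mul(2, 13), Mul(2, Pow(13, 2))), Rational(1, 2))) = Add(Mul(56, -20), Pow(Add(9, 26, Mul(2, 169)), Rational(1, 2))) = Add(-1120, Pow(Add(9, 26, 338), Rational(1, 2))) = Add(-1120, Pow(373, Rational(1, 2)))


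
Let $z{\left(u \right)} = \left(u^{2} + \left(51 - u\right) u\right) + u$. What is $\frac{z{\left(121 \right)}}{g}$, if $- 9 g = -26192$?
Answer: $\frac{14157}{6548} \approx 2.162$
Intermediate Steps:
$z{\left(u \right)} = u + u^{2} + u \left(51 - u\right)$ ($z{\left(u \right)} = \left(u^{2} + u \left(51 - u\right)\right) + u = u + u^{2} + u \left(51 - u\right)$)
$g = \frac{26192}{9}$ ($g = \left(- \frac{1}{9}\right) \left(-26192\right) = \frac{26192}{9} \approx 2910.2$)
$\frac{z{\left(121 \right)}}{g} = \frac{52 \cdot 121}{\frac{26192}{9}} = 6292 \cdot \frac{9}{26192} = \frac{14157}{6548}$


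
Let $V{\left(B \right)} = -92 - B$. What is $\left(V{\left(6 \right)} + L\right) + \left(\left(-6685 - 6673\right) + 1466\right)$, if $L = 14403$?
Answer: $2413$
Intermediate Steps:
$\left(V{\left(6 \right)} + L\right) + \left(\left(-6685 - 6673\right) + 1466\right) = \left(\left(-92 - 6\right) + 14403\right) + \left(\left(-6685 - 6673\right) + 1466\right) = \left(\left(-92 - 6\right) + 14403\right) + \left(-13358 + 1466\right) = \left(-98 + 14403\right) - 11892 = 14305 - 11892 = 2413$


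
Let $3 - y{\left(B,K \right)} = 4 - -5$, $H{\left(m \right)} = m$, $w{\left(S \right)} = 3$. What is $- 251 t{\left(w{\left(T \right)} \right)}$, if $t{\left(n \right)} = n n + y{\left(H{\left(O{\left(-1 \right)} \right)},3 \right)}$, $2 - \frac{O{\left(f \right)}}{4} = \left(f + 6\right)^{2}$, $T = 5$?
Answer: $-753$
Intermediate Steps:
$O{\left(f \right)} = 8 - 4 \left(6 + f\right)^{2}$ ($O{\left(f \right)} = 8 - 4 \left(f + 6\right)^{2} = 8 - 4 \left(6 + f\right)^{2}$)
$y{\left(B,K \right)} = -6$ ($y{\left(B,K \right)} = 3 - \left(4 - -5\right) = 3 - \left(4 + 5\right) = 3 - 9 = -6$)
$t{\left(n \right)} = -6 + n^{2}$ ($t{\left(n \right)} = n n - 6 = n^{2} - 6 = -6 + n^{2}$)
$- 251 t{\left(w{\left(T \right)} \right)} = - 251 \left(-6 + 3^{2}\right) = - 251 \left(-6 + 9\right) = \left(-251\right) 3 = -753$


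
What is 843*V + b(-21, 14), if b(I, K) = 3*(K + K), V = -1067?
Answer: -899397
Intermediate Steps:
b(I, K) = 6*K (b(I, K) = 3*(2*K) = 6*K)
843*V + b(-21, 14) = 843*(-1067) + 6*14 = -899481 + 84 = -899397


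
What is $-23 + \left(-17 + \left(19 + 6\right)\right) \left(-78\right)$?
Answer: $-647$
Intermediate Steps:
$-23 + \left(-17 + \left(19 + 6\right)\right) \left(-78\right) = -23 + \left(-17 + 25\right) \left(-78\right) = -23 + 8 \left(-78\right) = -23 - 624 = -647$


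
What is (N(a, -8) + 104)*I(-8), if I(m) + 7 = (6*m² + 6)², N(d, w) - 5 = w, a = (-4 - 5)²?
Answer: 15361393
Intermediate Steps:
a = 81 (a = (-9)² = 81)
N(d, w) = 5 + w
I(m) = -7 + (6 + 6*m²)² (I(m) = -7 + (6*m² + 6)² = -7 + (6 + 6*m²)²)
(N(a, -8) + 104)*I(-8) = ((5 - 8) + 104)*(-7 + 36*(1 + (-8)²)²) = (-3 + 104)*(-7 + 36*(1 + 64)²) = 101*(-7 + 36*65²) = 101*(-7 + 36*4225) = 101*(-7 + 152100) = 101*152093 = 15361393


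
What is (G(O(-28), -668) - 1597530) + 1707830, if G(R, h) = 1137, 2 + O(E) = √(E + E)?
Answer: 111437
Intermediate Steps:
O(E) = -2 + √2*√E (O(E) = -2 + √(E + E) = -2 + √(2*E) = -2 + √2*√E)
(G(O(-28), -668) - 1597530) + 1707830 = (1137 - 1597530) + 1707830 = -1596393 + 1707830 = 111437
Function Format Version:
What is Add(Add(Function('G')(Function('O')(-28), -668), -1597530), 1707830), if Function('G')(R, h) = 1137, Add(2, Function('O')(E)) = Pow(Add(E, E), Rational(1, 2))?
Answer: 111437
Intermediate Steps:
Function('O')(E) = Add(-2, Mul(Pow(2, Rational(1, 2)), Pow(E, Rational(1, 2)))) (Function('O')(E) = Add(-2, Pow(Add(E, E), Rational(1, 2))) = Add(-2, Pow(Mul(2, E), Rational(1, 2))) = Add(-2, Mul(Pow(2, Rational(1, 2)), Pow(E, Rational(1, 2)))))
Add(Add(Function('G')(Function('O')(-28), -668), -1597530), 1707830) = Add(Add(1137, -1597530), 1707830) = Add(-1596393, 1707830) = 111437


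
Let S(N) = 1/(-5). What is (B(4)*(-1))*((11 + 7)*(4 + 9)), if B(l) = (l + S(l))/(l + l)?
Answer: -2223/20 ≈ -111.15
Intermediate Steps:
S(N) = -1/5
B(l) = (-1/5 + l)/(2*l) (B(l) = (l - 1/5)/(l + l) = (-1/5 + l)/((2*l)) = (-1/5 + l)*(1/(2*l)) = (-1/5 + l)/(2*l))
(B(4)*(-1))*((11 + 7)*(4 + 9)) = (((1/10)*(-1 + 5*4)/4)*(-1))*((11 + 7)*(4 + 9)) = (((1/10)*(1/4)*(-1 + 20))*(-1))*(18*13) = (((1/10)*(1/4)*19)*(-1))*234 = ((19/40)*(-1))*234 = -19/40*234 = -2223/20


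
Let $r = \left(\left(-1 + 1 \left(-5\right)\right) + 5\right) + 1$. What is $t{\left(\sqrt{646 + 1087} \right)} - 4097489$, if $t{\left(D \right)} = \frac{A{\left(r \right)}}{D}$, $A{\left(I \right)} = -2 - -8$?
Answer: $-4097489 + \frac{6 \sqrt{1733}}{1733} \approx -4.0975 \cdot 10^{6}$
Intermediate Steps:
$r = 0$ ($r = \left(\left(-1 - 5\right) + 5\right) + 1 = \left(-6 + 5\right) + 1 = -1 + 1 = 0$)
$A{\left(I \right)} = 6$ ($A{\left(I \right)} = -2 + 8 = 6$)
$t{\left(D \right)} = \frac{6}{D}$
$t{\left(\sqrt{646 + 1087} \right)} - 4097489 = \frac{6}{\sqrt{646 + 1087}} - 4097489 = \frac{6}{\sqrt{1733}} - 4097489 = 6 \frac{\sqrt{1733}}{1733} - 4097489 = \frac{6 \sqrt{1733}}{1733} - 4097489 = -4097489 + \frac{6 \sqrt{1733}}{1733}$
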